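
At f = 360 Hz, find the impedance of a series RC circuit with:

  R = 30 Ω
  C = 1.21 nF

Step 1 — Angular frequency: ω = 2π·f = 2π·360 = 2262 rad/s.
Step 2 — Component impedances:
  R: Z = R = 30 Ω
  C: Z = 1/(jωC) = -j/(ω·C) = 0 - j3.654e+05 Ω
Step 3 — Series combination: Z_total = R + C = 30 - j3.654e+05 Ω = 3.654e+05∠-90.0° Ω.

Z = 30 - j3.654e+05 Ω = 3.654e+05∠-90.0° Ω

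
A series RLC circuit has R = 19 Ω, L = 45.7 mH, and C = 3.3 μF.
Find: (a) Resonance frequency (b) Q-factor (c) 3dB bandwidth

Step 1 — Resonance condition Im(Z)=0 gives ω₀ = 1/√(LC).
Step 2 — ω₀ = 1/√(0.0457·3.3e-06) = 2575 rad/s.
Step 3 — f₀ = ω₀/(2π) = 409.8 Hz.
Step 4 — Series Q: Q = ω₀L/R = 2575·0.0457/19 = 6.194.
Step 5 — 3dB bandwidth: Δω = ω₀/Q = 415.8 rad/s; BW = Δω/(2π) = 66.17 Hz.

(a) f₀ = 409.8 Hz  (b) Q = 6.194  (c) BW = 66.17 Hz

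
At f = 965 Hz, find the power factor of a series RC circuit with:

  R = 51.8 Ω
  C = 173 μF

Step 1 — Angular frequency: ω = 2π·f = 2π·965 = 6063 rad/s.
Step 2 — Component impedances:
  R: Z = R = 51.8 Ω
  C: Z = 1/(jωC) = -j/(ω·C) = 0 - j0.9533 Ω
Step 3 — Series combination: Z_total = R + C = 51.8 - j0.9533 Ω = 51.81∠-1.1° Ω.
Step 4 — Power factor: PF = cos(φ) = Re(Z)/|Z| = 51.8/51.81 = 0.9998.
Step 5 — Type: Im(Z) = -0.9533 ⇒ leading (phase φ = -1.1°).

PF = 0.9998 (leading, φ = -1.1°)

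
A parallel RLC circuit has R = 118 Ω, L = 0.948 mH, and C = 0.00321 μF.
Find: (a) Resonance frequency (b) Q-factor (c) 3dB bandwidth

Step 1 — Resonance: ω₀ = 1/√(LC) = 1/√(0.000948·3.21e-09) = 5.732e+05 rad/s.
Step 2 — f₀ = ω₀/(2π) = 9.124e+04 Hz.
Step 3 — Parallel Q: Q = R/(ω₀L) = 118/(5.732e+05·0.000948) = 0.2171.
Step 4 — Bandwidth: Δω = ω₀/Q = 2.64e+06 rad/s; BW = Δω/(2π) = 4.202e+05 Hz.

(a) f₀ = 9.124e+04 Hz  (b) Q = 0.2171  (c) BW = 4.202e+05 Hz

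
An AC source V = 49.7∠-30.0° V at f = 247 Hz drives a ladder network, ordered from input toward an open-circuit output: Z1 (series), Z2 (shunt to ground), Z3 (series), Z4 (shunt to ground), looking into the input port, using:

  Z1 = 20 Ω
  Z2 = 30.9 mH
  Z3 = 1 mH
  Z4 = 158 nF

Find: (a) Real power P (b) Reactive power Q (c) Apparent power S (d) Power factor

Step 1 — Angular frequency: ω = 2π·f = 2π·247 = 1552 rad/s.
Step 2 — Component impedances:
  Z1: Z = R = 20 Ω
  Z2: Z = jωL = j·1552·0.0309 = 0 + j47.96 Ω
  Z3: Z = jωL = j·1552·0.001 = 0 + j1.552 Ω
  Z4: Z = 1/(jωC) = -j/(ω·C) = 0 - j4078 Ω
Step 3 — Ladder network (open output): work backward from the far end, alternating series and parallel combinations. Z_in = 20 + j48.53 Ω = 52.49∠67.6° Ω.
Step 4 — Source phasor: V = 49.7∠-30.0° V = 43.04 - j24.85 V.
Step 5 — Current: I = V / Z = -0.1253 - j0.9386 A = 0.9469∠-97.6° A.
Step 6 — Complex power: S = V·I* = 17.93 + j43.51 VA.
Step 7 — Real power: P = Re(S) = 17.93 W.
Step 8 — Reactive power: Q = Im(S) = 43.51 VAR.
Step 9 — Apparent power: |S| = 47.06 VA.
Step 10 — Power factor: PF = P/|S| = 0.3811 (lagging).

(a) P = 17.93 W  (b) Q = 43.51 VAR  (c) S = 47.06 VA  (d) PF = 0.3811 (lagging)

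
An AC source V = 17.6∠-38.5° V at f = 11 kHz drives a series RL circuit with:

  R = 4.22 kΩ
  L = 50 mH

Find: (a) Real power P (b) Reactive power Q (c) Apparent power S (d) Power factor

Step 1 — Angular frequency: ω = 2π·f = 2π·1.1e+04 = 6.912e+04 rad/s.
Step 2 — Component impedances:
  R: Z = R = 4220 Ω
  L: Z = jωL = j·6.912e+04·0.05 = 0 + j3456 Ω
Step 3 — Series combination: Z_total = R + L = 4220 + j3456 Ω = 5454∠39.3° Ω.
Step 4 — Source phasor: V = 17.6∠-38.5° V = 13.77 - j10.96 V.
Step 5 — Current: I = V / Z = 0.0006811 - j0.003154 A = 0.003227∠-77.8° A.
Step 6 — Complex power: S = V·I* = 0.04394 + j0.03598 VA.
Step 7 — Real power: P = Re(S) = 0.04394 W.
Step 8 — Reactive power: Q = Im(S) = 0.03598 VAR.
Step 9 — Apparent power: |S| = 0.05679 VA.
Step 10 — Power factor: PF = P/|S| = 0.7737 (lagging).

(a) P = 0.04394 W  (b) Q = 0.03598 VAR  (c) S = 0.05679 VA  (d) PF = 0.7737 (lagging)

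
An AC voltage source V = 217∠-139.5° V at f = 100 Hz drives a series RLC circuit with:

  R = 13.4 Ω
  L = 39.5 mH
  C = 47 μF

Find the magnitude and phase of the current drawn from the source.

Step 1 — Angular frequency: ω = 2π·f = 2π·100 = 628.3 rad/s.
Step 2 — Component impedances:
  R: Z = R = 13.4 Ω
  L: Z = jωL = j·628.3·0.0395 = 0 + j24.82 Ω
  C: Z = 1/(jωC) = -j/(ω·C) = 0 - j33.86 Ω
Step 3 — Series combination: Z_total = R + L + C = 13.4 - j9.044 Ω = 16.17∠-34.0° Ω.
Step 4 — Source phasor: V = 217∠-139.5° V = -165 - j140.9 V.
Step 5 — Ohm's law: I = V / Z_total = (-165 - j140.9) / (13.4 - j9.044) = -3.583 - j12.94 A.
Step 6 — Convert to polar: |I| = 13.42 A, ∠I = -105.5°.

I = 13.42∠-105.5° A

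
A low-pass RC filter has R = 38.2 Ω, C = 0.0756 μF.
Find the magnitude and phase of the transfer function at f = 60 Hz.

Step 1 — Angular frequency: ω = 2π·60 = 377 rad/s.
Step 2 — Transfer function: H(jω) = 1/(1 + jωRC).
Step 3 — Denominator: 1 + jωRC = 1 + j·377·38.2·7.56e-08 = 1 + j0.001089.
Step 4 — H = 1 - j0.001089.
Step 5 — Magnitude: |H| = 1 (-0.0 dB); phase: φ = -0.1°.

|H| = 1 (-0.0 dB), φ = -0.1°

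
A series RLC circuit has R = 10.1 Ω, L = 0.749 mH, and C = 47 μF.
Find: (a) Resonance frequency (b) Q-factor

Step 1 — Resonance condition Im(Z)=0 gives ω₀ = 1/√(LC).
Step 2 — ω₀ = 1/√(0.000749·4.7e-05) = 5330 rad/s.
Step 3 — f₀ = ω₀/(2π) = 848.3 Hz.
Step 4 — Series Q: Q = ω₀L/R = 5330·0.000749/10.1 = 0.3952.

(a) f₀ = 848.3 Hz  (b) Q = 0.3952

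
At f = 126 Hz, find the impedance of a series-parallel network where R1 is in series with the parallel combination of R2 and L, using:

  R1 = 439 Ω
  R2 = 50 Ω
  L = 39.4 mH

Step 1 — Angular frequency: ω = 2π·f = 2π·126 = 791.7 rad/s.
Step 2 — Component impedances:
  R1: Z = R = 439 Ω
  R2: Z = R = 50 Ω
  L: Z = jωL = j·791.7·0.0394 = 0 + j31.19 Ω
Step 3 — Parallel branch: R2 || L = 1/(1/R2 + 1/L) = 14.01 + j22.45 Ω.
Step 4 — Series with R1: Z_total = R1 + (R2 || L) = 453 + j22.45 Ω = 453.6∠2.8° Ω.

Z = 453 + j22.45 Ω = 453.6∠2.8° Ω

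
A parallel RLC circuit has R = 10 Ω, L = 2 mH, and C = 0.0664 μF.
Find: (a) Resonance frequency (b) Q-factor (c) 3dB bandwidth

Step 1 — Resonance: ω₀ = 1/√(LC) = 1/√(0.002·6.64e-08) = 8.678e+04 rad/s.
Step 2 — f₀ = ω₀/(2π) = 1.381e+04 Hz.
Step 3 — Parallel Q: Q = R/(ω₀L) = 10/(8.678e+04·0.002) = 0.05762.
Step 4 — Bandwidth: Δω = ω₀/Q = 1.506e+06 rad/s; BW = Δω/(2π) = 2.397e+05 Hz.

(a) f₀ = 1.381e+04 Hz  (b) Q = 0.05762  (c) BW = 2.397e+05 Hz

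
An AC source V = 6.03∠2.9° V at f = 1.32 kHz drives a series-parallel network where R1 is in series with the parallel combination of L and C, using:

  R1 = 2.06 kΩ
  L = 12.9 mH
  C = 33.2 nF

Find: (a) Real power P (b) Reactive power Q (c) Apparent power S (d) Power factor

Step 1 — Angular frequency: ω = 2π·f = 2π·1320 = 8294 rad/s.
Step 2 — Component impedances:
  R1: Z = R = 2060 Ω
  L: Z = jωL = j·8294·0.0129 = 0 + j107 Ω
  C: Z = 1/(jωC) = -j/(ω·C) = 0 - j3632 Ω
Step 3 — Parallel branch: L || C = 1/(1/L + 1/C) = 0 + j110.2 Ω.
Step 4 — Series with R1: Z_total = R1 + (L || C) = 2060 + j110.2 Ω = 2063∠3.1° Ω.
Step 5 — Source phasor: V = 6.03∠2.9° V = 6.022 + j0.3051 V.
Step 6 — Current: I = V / Z = 0.002923 - j8.324e-06 A = 0.002923∠-0.2° A.
Step 7 — Complex power: S = V·I* = 0.0176 + j0.0009419 VA.
Step 8 — Real power: P = Re(S) = 0.0176 W.
Step 9 — Reactive power: Q = Im(S) = 0.0009419 VAR.
Step 10 — Apparent power: |S| = 0.01763 VA.
Step 11 — Power factor: PF = P/|S| = 0.9986 (lagging).

(a) P = 0.0176 W  (b) Q = 0.0009419 VAR  (c) S = 0.01763 VA  (d) PF = 0.9986 (lagging)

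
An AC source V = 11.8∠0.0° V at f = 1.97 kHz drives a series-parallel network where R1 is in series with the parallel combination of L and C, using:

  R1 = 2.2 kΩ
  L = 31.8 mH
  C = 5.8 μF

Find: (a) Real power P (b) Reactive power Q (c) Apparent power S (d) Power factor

Step 1 — Angular frequency: ω = 2π·f = 2π·1970 = 1.238e+04 rad/s.
Step 2 — Component impedances:
  R1: Z = R = 2200 Ω
  L: Z = jωL = j·1.238e+04·0.0318 = 0 + j393.6 Ω
  C: Z = 1/(jωC) = -j/(ω·C) = 0 - j13.93 Ω
Step 3 — Parallel branch: L || C = 1/(1/L + 1/C) = 0 - j14.44 Ω.
Step 4 — Series with R1: Z_total = R1 + (L || C) = 2200 - j14.44 Ω = 2200∠-0.4° Ω.
Step 5 — Source phasor: V = 11.8∠0.0° V = 11.8 V.
Step 6 — Current: I = V / Z = 0.005363 + j3.52e-05 A = 0.005364∠0.4° A.
Step 7 — Complex power: S = V·I* = 0.06329 - j0.0004154 VA.
Step 8 — Real power: P = Re(S) = 0.06329 W.
Step 9 — Reactive power: Q = Im(S) = -0.0004154 VAR.
Step 10 — Apparent power: |S| = 0.06329 VA.
Step 11 — Power factor: PF = P/|S| = 1 (leading).

(a) P = 0.06329 W  (b) Q = -0.0004154 VAR  (c) S = 0.06329 VA  (d) PF = 1 (leading)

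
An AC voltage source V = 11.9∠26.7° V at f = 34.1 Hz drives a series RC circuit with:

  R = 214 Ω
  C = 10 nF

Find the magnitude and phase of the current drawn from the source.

Step 1 — Angular frequency: ω = 2π·f = 2π·34.1 = 214.3 rad/s.
Step 2 — Component impedances:
  R: Z = R = 214 Ω
  C: Z = 1/(jωC) = -j/(ω·C) = 0 - j4.667e+05 Ω
Step 3 — Series combination: Z_total = R + C = 214 - j4.667e+05 Ω = 4.667e+05∠-90.0° Ω.
Step 4 — Source phasor: V = 11.9∠26.7° V = 10.63 + j5.347 V.
Step 5 — Ohm's law: I = V / Z_total = (10.63 + j5.347) / (214 - j4.667e+05) = -1.145e-05 + j2.278e-05 A.
Step 6 — Convert to polar: |I| = 2.55e-05 A, ∠I = 116.7°.

I = 2.55e-05∠116.7° A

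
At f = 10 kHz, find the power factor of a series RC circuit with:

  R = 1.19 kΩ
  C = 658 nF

Step 1 — Angular frequency: ω = 2π·f = 2π·1e+04 = 6.283e+04 rad/s.
Step 2 — Component impedances:
  R: Z = R = 1190 Ω
  C: Z = 1/(jωC) = -j/(ω·C) = 0 - j24.19 Ω
Step 3 — Series combination: Z_total = R + C = 1190 - j24.19 Ω = 1190∠-1.2° Ω.
Step 4 — Power factor: PF = cos(φ) = Re(Z)/|Z| = 1190/1190.2 = 0.9998.
Step 5 — Type: Im(Z) = -24.19 ⇒ leading (phase φ = -1.2°).

PF = 0.9998 (leading, φ = -1.2°)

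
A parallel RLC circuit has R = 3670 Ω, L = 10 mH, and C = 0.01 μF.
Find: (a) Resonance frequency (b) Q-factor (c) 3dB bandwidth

Step 1 — Resonance: ω₀ = 1/√(LC) = 1/√(0.01·1e-08) = 1e+05 rad/s.
Step 2 — f₀ = ω₀/(2π) = 1.592e+04 Hz.
Step 3 — Parallel Q: Q = R/(ω₀L) = 3670/(1e+05·0.01) = 3.67.
Step 4 — Bandwidth: Δω = ω₀/Q = 2.725e+04 rad/s; BW = Δω/(2π) = 4337 Hz.

(a) f₀ = 1.592e+04 Hz  (b) Q = 3.67  (c) BW = 4337 Hz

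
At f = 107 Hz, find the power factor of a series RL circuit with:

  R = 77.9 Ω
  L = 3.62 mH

Step 1 — Angular frequency: ω = 2π·f = 2π·107 = 672.3 rad/s.
Step 2 — Component impedances:
  R: Z = R = 77.9 Ω
  L: Z = jωL = j·672.3·0.00362 = 0 + j2.434 Ω
Step 3 — Series combination: Z_total = R + L = 77.9 + j2.434 Ω = 77.94∠1.8° Ω.
Step 4 — Power factor: PF = cos(φ) = Re(Z)/|Z| = 77.9/77.94 = 0.9995.
Step 5 — Type: Im(Z) = 2.434 ⇒ lagging (phase φ = 1.8°).

PF = 0.9995 (lagging, φ = 1.8°)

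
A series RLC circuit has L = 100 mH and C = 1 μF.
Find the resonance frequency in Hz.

Step 1 — Resonance condition Im(Z)=0 gives ω₀ = 1/√(LC).
Step 2 — ω₀ = 1/√(0.1·1e-06) = 3162 rad/s.
Step 3 — f₀ = ω₀/(2π) = 503.3 Hz.

f₀ = 503.3 Hz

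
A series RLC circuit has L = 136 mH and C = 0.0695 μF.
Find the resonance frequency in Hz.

Step 1 — Resonance condition Im(Z)=0 gives ω₀ = 1/√(LC).
Step 2 — ω₀ = 1/√(0.136·6.95e-08) = 1.029e+04 rad/s.
Step 3 — f₀ = ω₀/(2π) = 1637 Hz.

f₀ = 1637 Hz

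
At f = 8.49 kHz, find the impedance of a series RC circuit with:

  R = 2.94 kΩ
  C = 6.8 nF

Step 1 — Angular frequency: ω = 2π·f = 2π·8490 = 5.334e+04 rad/s.
Step 2 — Component impedances:
  R: Z = R = 2940 Ω
  C: Z = 1/(jωC) = -j/(ω·C) = 0 - j2757 Ω
Step 3 — Series combination: Z_total = R + C = 2940 - j2757 Ω = 4030∠-43.2° Ω.

Z = 2940 - j2757 Ω = 4030∠-43.2° Ω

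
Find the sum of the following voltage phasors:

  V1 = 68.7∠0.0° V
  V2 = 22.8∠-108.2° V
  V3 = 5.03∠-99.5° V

Step 1 — Convert each phasor to rectangular form:
  V1 = 68.7·(cos(0.0°) + j·sin(0.0°)) = 68.7 V
  V2 = 22.8·(cos(-108.2°) + j·sin(-108.2°)) = -7.121 - j21.66 V
  V3 = 5.03·(cos(-99.5°) + j·sin(-99.5°)) = -0.8302 - j4.961 V
Step 2 — Sum components: V_total = 60.75 - j26.62 V.
Step 3 — Convert to polar: |V_total| = 66.33 V, ∠V_total = -23.7°.

V_total = 66.33∠-23.7° V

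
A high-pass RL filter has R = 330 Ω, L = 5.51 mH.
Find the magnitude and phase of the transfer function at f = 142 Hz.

Step 1 — Angular frequency: ω = 2π·142 = 892.2 rad/s.
Step 2 — Transfer function: H(jω) = jωL/(R + jωL).
Step 3 — Numerator jωL = j·4.916; denominator R + jωL = 330 + j4.916.
Step 4 — H = 0.0002219 + j0.01489.
Step 5 — Magnitude: |H| = 0.0149 (-36.5 dB); phase: φ = 89.1°.

|H| = 0.0149 (-36.5 dB), φ = 89.1°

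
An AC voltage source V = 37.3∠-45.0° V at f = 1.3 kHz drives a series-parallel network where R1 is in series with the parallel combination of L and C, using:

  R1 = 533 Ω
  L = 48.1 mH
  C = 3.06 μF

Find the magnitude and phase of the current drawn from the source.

Step 1 — Angular frequency: ω = 2π·f = 2π·1300 = 8168 rad/s.
Step 2 — Component impedances:
  R1: Z = R = 533 Ω
  L: Z = jωL = j·8168·0.0481 = 0 + j392.9 Ω
  C: Z = 1/(jωC) = -j/(ω·C) = 0 - j40.01 Ω
Step 3 — Parallel branch: L || C = 1/(1/L + 1/C) = 0 - j44.54 Ω.
Step 4 — Series with R1: Z_total = R1 + (L || C) = 533 - j44.54 Ω = 534.9∠-4.8° Ω.
Step 5 — Source phasor: V = 37.3∠-45.0° V = 26.38 - j26.38 V.
Step 6 — Ohm's law: I = V / Z_total = (26.38 - j26.38) / (533 - j44.54) = 0.05325 - j0.04503 A.
Step 7 — Convert to polar: |I| = 0.06974 A, ∠I = -40.2°.

I = 0.06974∠-40.2° A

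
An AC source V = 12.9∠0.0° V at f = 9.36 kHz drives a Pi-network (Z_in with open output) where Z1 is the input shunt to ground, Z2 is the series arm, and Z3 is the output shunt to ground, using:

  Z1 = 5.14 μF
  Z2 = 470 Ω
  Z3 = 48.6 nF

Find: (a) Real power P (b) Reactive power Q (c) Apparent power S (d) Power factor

Step 1 — Angular frequency: ω = 2π·f = 2π·9360 = 5.881e+04 rad/s.
Step 2 — Component impedances:
  Z1: Z = 1/(jωC) = -j/(ω·C) = 0 - j3.308 Ω
  Z2: Z = R = 470 Ω
  Z3: Z = 1/(jωC) = -j/(ω·C) = 0 - j349.9 Ω
Step 3 — With open output, the series arm Z2 and the output shunt Z3 appear in series to ground: Z2 + Z3 = 470 - j349.9 Ω.
Step 4 — Parallel with input shunt Z1: Z_in = Z1 || (Z2 + Z3) = 0.01488 - j3.297 Ω = 3.297∠-89.7° Ω.
Step 5 — Source phasor: V = 12.9∠0.0° V = 12.9 V.
Step 6 — Current: I = V / Z = 0.01766 + j3.913 A = 3.913∠89.7° A.
Step 7 — Complex power: S = V·I* = 0.2278 - j50.47 VA.
Step 8 — Real power: P = Re(S) = 0.2278 W.
Step 9 — Reactive power: Q = Im(S) = -50.47 VAR.
Step 10 — Apparent power: |S| = 50.47 VA.
Step 11 — Power factor: PF = P/|S| = 0.004514 (leading).

(a) P = 0.2278 W  (b) Q = -50.47 VAR  (c) S = 50.47 VA  (d) PF = 0.004514 (leading)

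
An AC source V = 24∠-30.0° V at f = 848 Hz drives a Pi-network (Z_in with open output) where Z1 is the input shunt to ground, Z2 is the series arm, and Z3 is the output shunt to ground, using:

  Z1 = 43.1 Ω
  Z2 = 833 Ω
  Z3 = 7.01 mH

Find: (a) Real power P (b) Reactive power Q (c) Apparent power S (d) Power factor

Step 1 — Angular frequency: ω = 2π·f = 2π·848 = 5328 rad/s.
Step 2 — Component impedances:
  Z1: Z = R = 43.1 Ω
  Z2: Z = R = 833 Ω
  Z3: Z = jωL = j·5328·0.00701 = 0 + j37.35 Ω
Step 3 — With open output, the series arm Z2 and the output shunt Z3 appear in series to ground: Z2 + Z3 = 833 + j37.35 Ω.
Step 4 — Parallel with input shunt Z1: Z_in = Z1 || (Z2 + Z3) = 40.98 + j0.09023 Ω = 40.98∠0.1° Ω.
Step 5 — Source phasor: V = 24∠-30.0° V = 20.78 - j12 V.
Step 6 — Current: I = V / Z = 0.5065 - j0.2939 A = 0.5856∠-30.1° A.
Step 7 — Complex power: S = V·I* = 14.05 + j0.03094 VA.
Step 8 — Real power: P = Re(S) = 14.05 W.
Step 9 — Reactive power: Q = Im(S) = 0.03094 VAR.
Step 10 — Apparent power: |S| = 14.05 VA.
Step 11 — Power factor: PF = P/|S| = 1 (lagging).

(a) P = 14.05 W  (b) Q = 0.03094 VAR  (c) S = 14.05 VA  (d) PF = 1 (lagging)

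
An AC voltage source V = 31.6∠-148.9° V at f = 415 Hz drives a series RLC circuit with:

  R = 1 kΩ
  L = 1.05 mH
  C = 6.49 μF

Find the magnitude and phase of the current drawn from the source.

Step 1 — Angular frequency: ω = 2π·f = 2π·415 = 2608 rad/s.
Step 2 — Component impedances:
  R: Z = R = 1000 Ω
  L: Z = jωL = j·2608·0.00105 = 0 + j2.738 Ω
  C: Z = 1/(jωC) = -j/(ω·C) = 0 - j59.09 Ω
Step 3 — Series combination: Z_total = R + L + C = 1000 - j56.35 Ω = 1002∠-3.2° Ω.
Step 4 — Source phasor: V = 31.6∠-148.9° V = -27.06 - j16.32 V.
Step 5 — Ohm's law: I = V / Z_total = (-27.06 - j16.32) / (1000 - j56.35) = -0.02606 - j0.01779 A.
Step 6 — Convert to polar: |I| = 0.03155 A, ∠I = -145.7°.

I = 0.03155∠-145.7° A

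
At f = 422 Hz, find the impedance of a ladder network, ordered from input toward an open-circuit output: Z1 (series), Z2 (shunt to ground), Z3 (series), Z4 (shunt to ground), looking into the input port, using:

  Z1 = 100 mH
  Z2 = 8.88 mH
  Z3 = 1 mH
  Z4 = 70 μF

Step 1 — Angular frequency: ω = 2π·f = 2π·422 = 2652 rad/s.
Step 2 — Component impedances:
  Z1: Z = jωL = j·2652·0.1 = 0 + j265.2 Ω
  Z2: Z = jωL = j·2652·0.00888 = 0 + j23.55 Ω
  Z3: Z = jωL = j·2652·0.001 = 0 + j2.652 Ω
  Z4: Z = 1/(jωC) = -j/(ω·C) = 0 - j5.388 Ω
Step 3 — Ladder network (open output): work backward from the far end, alternating series and parallel combinations. Z_in = 0 + j262.1 Ω = 262.1∠90.0° Ω.

Z = 0 + j262.1 Ω = 262.1∠90.0° Ω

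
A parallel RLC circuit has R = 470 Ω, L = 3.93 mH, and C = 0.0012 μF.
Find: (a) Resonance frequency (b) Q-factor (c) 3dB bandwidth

Step 1 — Resonance: ω₀ = 1/√(LC) = 1/√(0.00393·1.2e-09) = 4.605e+05 rad/s.
Step 2 — f₀ = ω₀/(2π) = 7.329e+04 Hz.
Step 3 — Parallel Q: Q = R/(ω₀L) = 470/(4.605e+05·0.00393) = 0.2597.
Step 4 — Bandwidth: Δω = ω₀/Q = 1.773e+06 rad/s; BW = Δω/(2π) = 2.822e+05 Hz.

(a) f₀ = 7.329e+04 Hz  (b) Q = 0.2597  (c) BW = 2.822e+05 Hz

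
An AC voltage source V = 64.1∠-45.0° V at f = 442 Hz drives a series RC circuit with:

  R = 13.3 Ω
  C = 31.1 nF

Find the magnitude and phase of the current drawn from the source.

Step 1 — Angular frequency: ω = 2π·f = 2π·442 = 2777 rad/s.
Step 2 — Component impedances:
  R: Z = R = 13.3 Ω
  C: Z = 1/(jωC) = -j/(ω·C) = 0 - j1.158e+04 Ω
Step 3 — Series combination: Z_total = R + C = 13.3 - j1.158e+04 Ω = 1.158e+04∠-89.9° Ω.
Step 4 — Source phasor: V = 64.1∠-45.0° V = 45.33 - j45.33 V.
Step 5 — Ohm's law: I = V / Z_total = (45.33 - j45.33) / (13.3 - j1.158e+04) = 0.003919 + j0.00391 A.
Step 6 — Convert to polar: |I| = 0.005536 A, ∠I = 44.9°.

I = 0.005536∠44.9° A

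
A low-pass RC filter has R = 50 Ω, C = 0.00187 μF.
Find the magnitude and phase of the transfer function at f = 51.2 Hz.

Step 1 — Angular frequency: ω = 2π·51.2 = 321.7 rad/s.
Step 2 — Transfer function: H(jω) = 1/(1 + jωRC).
Step 3 — Denominator: 1 + jωRC = 1 + j·321.7·50·1.87e-09 = 1 + j3.008e-05.
Step 4 — H = 1 - j3.008e-05.
Step 5 — Magnitude: |H| = 1 (-0.0 dB); phase: φ = -0.0°.

|H| = 1 (-0.0 dB), φ = -0.0°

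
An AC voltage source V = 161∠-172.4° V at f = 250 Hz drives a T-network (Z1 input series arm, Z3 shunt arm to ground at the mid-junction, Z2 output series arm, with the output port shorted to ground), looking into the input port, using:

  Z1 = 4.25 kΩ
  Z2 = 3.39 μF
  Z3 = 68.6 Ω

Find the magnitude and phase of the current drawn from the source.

Step 1 — Angular frequency: ω = 2π·f = 2π·250 = 1571 rad/s.
Step 2 — Component impedances:
  Z1: Z = R = 4250 Ω
  Z2: Z = 1/(jωC) = -j/(ω·C) = 0 - j187.8 Ω
  Z3: Z = R = 68.6 Ω
Step 3 — With the output port shorted to ground, the output series arm Z2 runs from the junction to ground; the shunt arm Z3 also runs from the junction to ground. They appear in parallel: Z3 || Z2 = 60.52 - j22.11 Ω.
Step 4 — Series with input arm Z1: Z_in = Z1 + (Z3 || Z2) = 4311 - j22.11 Ω = 4311∠-0.3° Ω.
Step 5 — Source phasor: V = 161∠-172.4° V = -159.6 - j21.29 V.
Step 6 — Ohm's law: I = V / Z_total = (-159.6 - j21.29) / (4311 - j22.11) = -0.037 - j0.00513 A.
Step 7 — Convert to polar: |I| = 0.03735 A, ∠I = -172.1°.

I = 0.03735∠-172.1° A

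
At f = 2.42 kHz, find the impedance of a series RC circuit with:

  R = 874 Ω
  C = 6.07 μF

Step 1 — Angular frequency: ω = 2π·f = 2π·2420 = 1.521e+04 rad/s.
Step 2 — Component impedances:
  R: Z = R = 874 Ω
  C: Z = 1/(jωC) = -j/(ω·C) = 0 - j10.83 Ω
Step 3 — Series combination: Z_total = R + C = 874 - j10.83 Ω = 874.1∠-0.7° Ω.

Z = 874 - j10.83 Ω = 874.1∠-0.7° Ω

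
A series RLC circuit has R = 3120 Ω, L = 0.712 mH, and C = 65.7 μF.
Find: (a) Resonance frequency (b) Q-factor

Step 1 — Resonance condition Im(Z)=0 gives ω₀ = 1/√(LC).
Step 2 — ω₀ = 1/√(0.000712·6.57e-05) = 4624 rad/s.
Step 3 — f₀ = ω₀/(2π) = 735.9 Hz.
Step 4 — Series Q: Q = ω₀L/R = 4624·0.000712/3120 = 0.001055.

(a) f₀ = 735.9 Hz  (b) Q = 0.001055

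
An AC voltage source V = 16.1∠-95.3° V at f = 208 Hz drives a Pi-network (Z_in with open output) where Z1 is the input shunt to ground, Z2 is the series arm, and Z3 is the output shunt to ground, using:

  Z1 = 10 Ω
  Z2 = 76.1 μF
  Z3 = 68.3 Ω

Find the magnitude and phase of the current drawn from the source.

Step 1 — Angular frequency: ω = 2π·f = 2π·208 = 1307 rad/s.
Step 2 — Component impedances:
  Z1: Z = R = 10 Ω
  Z2: Z = 1/(jωC) = -j/(ω·C) = 0 - j10.05 Ω
  Z3: Z = R = 68.3 Ω
Step 3 — With open output, the series arm Z2 and the output shunt Z3 appear in series to ground: Z2 + Z3 = 68.3 - j10.05 Ω.
Step 4 — Parallel with input shunt Z1: Z_in = Z1 || (Z2 + Z3) = 8.744 - j0.1613 Ω = 8.745∠-1.1° Ω.
Step 5 — Source phasor: V = 16.1∠-95.3° V = -1.487 - j16.03 V.
Step 6 — Ohm's law: I = V / Z_total = (-1.487 - j16.03) / (8.744 - j0.1613) = -0.1362 - j1.836 A.
Step 7 — Convert to polar: |I| = 1.841 A, ∠I = -94.2°.

I = 1.841∠-94.2° A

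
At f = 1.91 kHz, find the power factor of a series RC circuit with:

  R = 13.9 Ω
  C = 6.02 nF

Step 1 — Angular frequency: ω = 2π·f = 2π·1910 = 1.2e+04 rad/s.
Step 2 — Component impedances:
  R: Z = R = 13.9 Ω
  C: Z = 1/(jωC) = -j/(ω·C) = 0 - j1.384e+04 Ω
Step 3 — Series combination: Z_total = R + C = 13.9 - j1.384e+04 Ω = 1.384e+04∠-89.9° Ω.
Step 4 — Power factor: PF = cos(φ) = Re(Z)/|Z| = 13.9/1.384e+04 = 0.001004.
Step 5 — Type: Im(Z) = -1.384e+04 ⇒ leading (phase φ = -89.9°).

PF = 0.001004 (leading, φ = -89.9°)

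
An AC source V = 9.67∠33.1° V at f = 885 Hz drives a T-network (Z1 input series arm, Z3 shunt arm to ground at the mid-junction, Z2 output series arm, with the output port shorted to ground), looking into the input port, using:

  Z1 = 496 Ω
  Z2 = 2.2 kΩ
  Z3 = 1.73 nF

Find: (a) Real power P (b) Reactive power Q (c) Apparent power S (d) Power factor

Step 1 — Angular frequency: ω = 2π·f = 2π·885 = 5561 rad/s.
Step 2 — Component impedances:
  Z1: Z = R = 496 Ω
  Z2: Z = R = 2200 Ω
  Z3: Z = 1/(jωC) = -j/(ω·C) = 0 - j1.04e+05 Ω
Step 3 — With the output port shorted to ground, the output series arm Z2 runs from the junction to ground; the shunt arm Z3 also runs from the junction to ground. They appear in parallel: Z3 || Z2 = 2199 - j46.54 Ω.
Step 4 — Series with input arm Z1: Z_in = Z1 + (Z3 || Z2) = 2695 - j46.54 Ω = 2695∠-1.0° Ω.
Step 5 — Source phasor: V = 9.67∠33.1° V = 8.101 + j5.281 V.
Step 6 — Current: I = V / Z = 0.002971 + j0.002011 A = 0.003588∠34.1° A.
Step 7 — Complex power: S = V·I* = 0.03469 - j0.000599 VA.
Step 8 — Real power: P = Re(S) = 0.03469 W.
Step 9 — Reactive power: Q = Im(S) = -0.000599 VAR.
Step 10 — Apparent power: |S| = 0.03469 VA.
Step 11 — Power factor: PF = P/|S| = 0.9999 (leading).

(a) P = 0.03469 W  (b) Q = -0.000599 VAR  (c) S = 0.03469 VA  (d) PF = 0.9999 (leading)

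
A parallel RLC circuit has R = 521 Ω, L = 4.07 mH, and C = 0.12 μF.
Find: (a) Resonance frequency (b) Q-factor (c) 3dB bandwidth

Step 1 — Resonance: ω₀ = 1/√(LC) = 1/√(0.00407·1.2e-07) = 4.525e+04 rad/s.
Step 2 — f₀ = ω₀/(2π) = 7202 Hz.
Step 3 — Parallel Q: Q = R/(ω₀L) = 521/(4.525e+04·0.00407) = 2.829.
Step 4 — Bandwidth: Δω = ω₀/Q = 1.599e+04 rad/s; BW = Δω/(2π) = 2546 Hz.

(a) f₀ = 7202 Hz  (b) Q = 2.829  (c) BW = 2546 Hz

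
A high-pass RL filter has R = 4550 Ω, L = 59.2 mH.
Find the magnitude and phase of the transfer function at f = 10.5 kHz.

Step 1 — Angular frequency: ω = 2π·1.05e+04 = 6.597e+04 rad/s.
Step 2 — Transfer function: H(jω) = jωL/(R + jωL).
Step 3 — Numerator jωL = j·3906; denominator R + jωL = 4550 + j3906.
Step 4 — H = 0.4242 + j0.4942.
Step 5 — Magnitude: |H| = 0.6513 (-3.7 dB); phase: φ = 49.4°.

|H| = 0.6513 (-3.7 dB), φ = 49.4°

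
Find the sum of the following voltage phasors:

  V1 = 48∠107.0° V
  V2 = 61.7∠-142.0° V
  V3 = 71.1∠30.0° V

Step 1 — Convert each phasor to rectangular form:
  V1 = 48·(cos(107.0°) + j·sin(107.0°)) = -14.03 + j45.9 V
  V2 = 61.7·(cos(-142.0°) + j·sin(-142.0°)) = -48.62 - j37.99 V
  V3 = 71.1·(cos(30.0°) + j·sin(30.0°)) = 61.57 + j35.55 V
Step 2 — Sum components: V_total = -1.08 + j43.47 V.
Step 3 — Convert to polar: |V_total| = 43.48 V, ∠V_total = 91.4°.

V_total = 43.48∠91.4° V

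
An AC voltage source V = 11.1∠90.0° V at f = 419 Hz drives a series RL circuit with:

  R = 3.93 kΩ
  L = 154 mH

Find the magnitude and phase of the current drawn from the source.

Step 1 — Angular frequency: ω = 2π·f = 2π·419 = 2633 rad/s.
Step 2 — Component impedances:
  R: Z = R = 3930 Ω
  L: Z = jωL = j·2633·0.154 = 0 + j405.4 Ω
Step 3 — Series combination: Z_total = R + L = 3930 + j405.4 Ω = 3951∠5.9° Ω.
Step 4 — Source phasor: V = 11.1∠90.0° V = 0 + j11.1 V.
Step 5 — Ohm's law: I = V / Z_total = (0 + j11.1) / (3930 + j405.4) = 0.0002883 + j0.002795 A.
Step 6 — Convert to polar: |I| = 0.00281 A, ∠I = 84.1°.

I = 0.00281∠84.1° A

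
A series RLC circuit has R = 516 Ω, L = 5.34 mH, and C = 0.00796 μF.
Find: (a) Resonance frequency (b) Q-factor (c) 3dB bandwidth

Step 1 — Resonance condition Im(Z)=0 gives ω₀ = 1/√(LC).
Step 2 — ω₀ = 1/√(0.00534·7.96e-09) = 1.534e+05 rad/s.
Step 3 — f₀ = ω₀/(2π) = 2.441e+04 Hz.
Step 4 — Series Q: Q = ω₀L/R = 1.534e+05·0.00534/516 = 1.587.
Step 5 — 3dB bandwidth: Δω = ω₀/Q = 9.663e+04 rad/s; BW = Δω/(2π) = 1.538e+04 Hz.

(a) f₀ = 2.441e+04 Hz  (b) Q = 1.587  (c) BW = 1.538e+04 Hz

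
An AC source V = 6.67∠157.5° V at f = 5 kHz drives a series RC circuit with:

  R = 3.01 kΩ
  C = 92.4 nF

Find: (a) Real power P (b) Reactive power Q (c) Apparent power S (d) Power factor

Step 1 — Angular frequency: ω = 2π·f = 2π·5000 = 3.142e+04 rad/s.
Step 2 — Component impedances:
  R: Z = R = 3010 Ω
  C: Z = 1/(jωC) = -j/(ω·C) = 0 - j344.5 Ω
Step 3 — Series combination: Z_total = R + C = 3010 - j344.5 Ω = 3030∠-6.5° Ω.
Step 4 — Source phasor: V = 6.67∠157.5° V = -6.162 + j2.552 V.
Step 5 — Current: I = V / Z = -0.002117 + j0.0006058 A = 0.002202∠164.0° A.
Step 6 — Complex power: S = V·I* = 0.01459 - j0.00167 VA.
Step 7 — Real power: P = Re(S) = 0.01459 W.
Step 8 — Reactive power: Q = Im(S) = -0.00167 VAR.
Step 9 — Apparent power: |S| = 0.01468 VA.
Step 10 — Power factor: PF = P/|S| = 0.9935 (leading).

(a) P = 0.01459 W  (b) Q = -0.00167 VAR  (c) S = 0.01468 VA  (d) PF = 0.9935 (leading)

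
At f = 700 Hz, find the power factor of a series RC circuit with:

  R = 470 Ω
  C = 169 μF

Step 1 — Angular frequency: ω = 2π·f = 2π·700 = 4398 rad/s.
Step 2 — Component impedances:
  R: Z = R = 470 Ω
  C: Z = 1/(jωC) = -j/(ω·C) = 0 - j1.345 Ω
Step 3 — Series combination: Z_total = R + C = 470 - j1.345 Ω = 470∠-0.2° Ω.
Step 4 — Power factor: PF = cos(φ) = Re(Z)/|Z| = 470/470 = 1.
Step 5 — Type: Im(Z) = -1.345 ⇒ leading (phase φ = -0.2°).

PF = 1 (leading, φ = -0.2°)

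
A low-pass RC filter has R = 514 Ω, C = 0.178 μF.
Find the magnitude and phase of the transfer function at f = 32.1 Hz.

Step 1 — Angular frequency: ω = 2π·32.1 = 201.7 rad/s.
Step 2 — Transfer function: H(jω) = 1/(1 + jωRC).
Step 3 — Denominator: 1 + jωRC = 1 + j·201.7·514·1.78e-07 = 1 + j0.01845.
Step 4 — H = 0.9997 - j0.01845.
Step 5 — Magnitude: |H| = 0.9998 (-0.0 dB); phase: φ = -1.1°.

|H| = 0.9998 (-0.0 dB), φ = -1.1°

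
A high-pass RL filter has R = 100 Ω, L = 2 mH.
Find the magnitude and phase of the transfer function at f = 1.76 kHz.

Step 1 — Angular frequency: ω = 2π·1760 = 1.106e+04 rad/s.
Step 2 — Transfer function: H(jω) = jωL/(R + jωL).
Step 3 — Numerator jωL = j·22.12; denominator R + jωL = 100 + j22.12.
Step 4 — H = 0.04663 + j0.2109.
Step 5 — Magnitude: |H| = 0.2159 (-13.3 dB); phase: φ = 77.5°.

|H| = 0.2159 (-13.3 dB), φ = 77.5°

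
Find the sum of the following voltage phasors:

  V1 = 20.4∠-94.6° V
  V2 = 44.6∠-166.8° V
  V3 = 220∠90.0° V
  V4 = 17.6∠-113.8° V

Step 1 — Convert each phasor to rectangular form:
  V1 = 20.4·(cos(-94.6°) + j·sin(-94.6°)) = -1.636 - j20.33 V
  V2 = 44.6·(cos(-166.8°) + j·sin(-166.8°)) = -43.42 - j10.18 V
  V3 = 220·(cos(90.0°) + j·sin(90.0°)) = 0 + j220 V
  V4 = 17.6·(cos(-113.8°) + j·sin(-113.8°)) = -7.102 - j16.1 V
Step 2 — Sum components: V_total = -52.16 + j173.4 V.
Step 3 — Convert to polar: |V_total| = 181.1 V, ∠V_total = 106.7°.

V_total = 181.1∠106.7° V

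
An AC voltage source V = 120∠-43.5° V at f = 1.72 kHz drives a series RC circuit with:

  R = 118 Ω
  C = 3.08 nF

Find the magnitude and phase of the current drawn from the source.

Step 1 — Angular frequency: ω = 2π·f = 2π·1720 = 1.081e+04 rad/s.
Step 2 — Component impedances:
  R: Z = R = 118 Ω
  C: Z = 1/(jωC) = -j/(ω·C) = 0 - j3.004e+04 Ω
Step 3 — Series combination: Z_total = R + C = 118 - j3.004e+04 Ω = 3.004e+04∠-89.8° Ω.
Step 4 — Source phasor: V = 120∠-43.5° V = 87.04 - j82.6 V.
Step 5 — Ohm's law: I = V / Z_total = (87.04 - j82.6) / (118 - j3.004e+04) = 0.002761 + j0.002887 A.
Step 6 — Convert to polar: |I| = 0.003994 A, ∠I = 46.3°.

I = 0.003994∠46.3° A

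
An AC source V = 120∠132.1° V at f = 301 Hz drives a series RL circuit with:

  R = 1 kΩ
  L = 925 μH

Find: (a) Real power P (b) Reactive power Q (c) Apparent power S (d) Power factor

Step 1 — Angular frequency: ω = 2π·f = 2π·301 = 1891 rad/s.
Step 2 — Component impedances:
  R: Z = R = 1000 Ω
  L: Z = jωL = j·1891·0.000925 = 0 + j1.749 Ω
Step 3 — Series combination: Z_total = R + L = 1000 + j1.749 Ω = 1000∠0.1° Ω.
Step 4 — Source phasor: V = 120∠132.1° V = -80.45 + j89.04 V.
Step 5 — Current: I = V / Z = -0.0803 + j0.08918 A = 0.12∠132.0° A.
Step 6 — Complex power: S = V·I* = 14.4 + j0.02519 VA.
Step 7 — Real power: P = Re(S) = 14.4 W.
Step 8 — Reactive power: Q = Im(S) = 0.02519 VAR.
Step 9 — Apparent power: |S| = 14.4 VA.
Step 10 — Power factor: PF = P/|S| = 1 (lagging).

(a) P = 14.4 W  (b) Q = 0.02519 VAR  (c) S = 14.4 VA  (d) PF = 1 (lagging)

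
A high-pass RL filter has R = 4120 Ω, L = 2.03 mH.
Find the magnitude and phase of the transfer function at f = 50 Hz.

Step 1 — Angular frequency: ω = 2π·50 = 314.2 rad/s.
Step 2 — Transfer function: H(jω) = jωL/(R + jωL).
Step 3 — Numerator jωL = j·0.6377; denominator R + jωL = 4120 + j0.6377.
Step 4 — H = 2.396e-08 + j0.0001548.
Step 5 — Magnitude: |H| = 0.0001548 (-76.2 dB); phase: φ = 90.0°.

|H| = 0.0001548 (-76.2 dB), φ = 90.0°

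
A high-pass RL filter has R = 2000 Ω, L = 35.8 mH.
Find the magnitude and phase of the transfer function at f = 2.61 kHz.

Step 1 — Angular frequency: ω = 2π·2610 = 1.64e+04 rad/s.
Step 2 — Transfer function: H(jω) = jωL/(R + jωL).
Step 3 — Numerator jωL = j·587.1; denominator R + jωL = 2000 + j587.1.
Step 4 — H = 0.07933 + j0.2703.
Step 5 — Magnitude: |H| = 0.2817 (-11.0 dB); phase: φ = 73.6°.

|H| = 0.2817 (-11.0 dB), φ = 73.6°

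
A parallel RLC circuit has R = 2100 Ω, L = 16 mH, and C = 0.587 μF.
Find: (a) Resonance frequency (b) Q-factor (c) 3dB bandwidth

Step 1 — Resonance: ω₀ = 1/√(LC) = 1/√(0.016·5.87e-07) = 1.032e+04 rad/s.
Step 2 — f₀ = ω₀/(2π) = 1642 Hz.
Step 3 — Parallel Q: Q = R/(ω₀L) = 2100/(1.032e+04·0.016) = 12.72.
Step 4 — Bandwidth: Δω = ω₀/Q = 811.2 rad/s; BW = Δω/(2π) = 129.1 Hz.

(a) f₀ = 1642 Hz  (b) Q = 12.72  (c) BW = 129.1 Hz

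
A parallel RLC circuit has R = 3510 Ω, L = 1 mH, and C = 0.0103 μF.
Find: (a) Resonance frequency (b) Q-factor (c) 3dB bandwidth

Step 1 — Resonance: ω₀ = 1/√(LC) = 1/√(0.001·1.03e-08) = 3.116e+05 rad/s.
Step 2 — f₀ = ω₀/(2π) = 4.959e+04 Hz.
Step 3 — Parallel Q: Q = R/(ω₀L) = 3510/(3.116e+05·0.001) = 11.26.
Step 4 — Bandwidth: Δω = ω₀/Q = 2.766e+04 rad/s; BW = Δω/(2π) = 4402 Hz.

(a) f₀ = 4.959e+04 Hz  (b) Q = 11.26  (c) BW = 4402 Hz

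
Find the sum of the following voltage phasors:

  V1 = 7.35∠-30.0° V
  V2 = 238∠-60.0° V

Step 1 — Convert each phasor to rectangular form:
  V1 = 7.35·(cos(-30.0°) + j·sin(-30.0°)) = 6.365 - j3.675 V
  V2 = 238·(cos(-60.0°) + j·sin(-60.0°)) = 119 - j206.1 V
Step 2 — Sum components: V_total = 125.4 - j209.8 V.
Step 3 — Convert to polar: |V_total| = 244.4 V, ∠V_total = -59.1°.

V_total = 244.4∠-59.1° V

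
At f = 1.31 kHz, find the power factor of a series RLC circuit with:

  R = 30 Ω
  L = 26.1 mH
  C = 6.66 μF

Step 1 — Angular frequency: ω = 2π·f = 2π·1310 = 8231 rad/s.
Step 2 — Component impedances:
  R: Z = R = 30 Ω
  L: Z = jωL = j·8231·0.0261 = 0 + j214.8 Ω
  C: Z = 1/(jωC) = -j/(ω·C) = 0 - j18.24 Ω
Step 3 — Series combination: Z_total = R + L + C = 30 + j196.6 Ω = 198.9∠81.3° Ω.
Step 4 — Power factor: PF = cos(φ) = Re(Z)/|Z| = 30/198.86 = 0.1509.
Step 5 — Type: Im(Z) = 196.6 ⇒ lagging (phase φ = 81.3°).

PF = 0.1509 (lagging, φ = 81.3°)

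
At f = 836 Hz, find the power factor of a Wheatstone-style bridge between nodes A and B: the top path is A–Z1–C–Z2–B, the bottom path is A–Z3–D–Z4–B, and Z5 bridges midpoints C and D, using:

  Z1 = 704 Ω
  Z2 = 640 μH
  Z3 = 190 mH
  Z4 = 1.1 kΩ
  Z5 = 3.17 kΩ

Step 1 — Angular frequency: ω = 2π·f = 2π·836 = 5253 rad/s.
Step 2 — Component impedances:
  Z1: Z = R = 704 Ω
  Z2: Z = jωL = j·5253·0.00064 = 0 + j3.362 Ω
  Z3: Z = jωL = j·5253·0.19 = 0 + j998 Ω
  Z4: Z = R = 1100 Ω
  Z5: Z = R = 3170 Ω
Step 3 — Bridge requires nodal analysis (the Z5 bridge couples midpoints C and D, so the two paths cannot be reduced to a simple series/parallel combination). Setting node B to ground and injecting 1 A at node A, the 3-node admittance system at A, C, D solves to V_A = Z_AB = 475.4 + j151.4 Ω = 498.9∠17.7° Ω.
Step 4 — Power factor: PF = cos(φ) = Re(Z)/|Z| = 475.4/498.9 = 0.9529.
Step 5 — Type: Im(Z) = 151.4 ⇒ lagging (phase φ = 17.7°).

PF = 0.9529 (lagging, φ = 17.7°)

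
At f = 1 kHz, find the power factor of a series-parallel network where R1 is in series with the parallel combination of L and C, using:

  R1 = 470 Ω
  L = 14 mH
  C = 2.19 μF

Step 1 — Angular frequency: ω = 2π·f = 2π·1000 = 6283 rad/s.
Step 2 — Component impedances:
  R1: Z = R = 470 Ω
  L: Z = jωL = j·6283·0.014 = 0 + j87.96 Ω
  C: Z = 1/(jωC) = -j/(ω·C) = 0 - j72.67 Ω
Step 3 — Parallel branch: L || C = 1/(1/L + 1/C) = 0 - j418.1 Ω.
Step 4 — Series with R1: Z_total = R1 + (L || C) = 470 - j418.1 Ω = 629∠-41.7° Ω.
Step 5 — Power factor: PF = cos(φ) = Re(Z)/|Z| = 470/629 = 0.7472.
Step 6 — Type: Im(Z) = -418.1 ⇒ leading (phase φ = -41.7°).

PF = 0.7472 (leading, φ = -41.7°)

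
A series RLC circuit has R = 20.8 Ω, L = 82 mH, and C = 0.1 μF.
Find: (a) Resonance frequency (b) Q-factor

Step 1 — Resonance condition Im(Z)=0 gives ω₀ = 1/√(LC).
Step 2 — ω₀ = 1/√(0.082·1e-07) = 1.104e+04 rad/s.
Step 3 — f₀ = ω₀/(2π) = 1758 Hz.
Step 4 — Series Q: Q = ω₀L/R = 1.104e+04·0.082/20.8 = 43.54.

(a) f₀ = 1758 Hz  (b) Q = 43.54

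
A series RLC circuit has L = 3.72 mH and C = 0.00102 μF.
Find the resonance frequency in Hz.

Step 1 — Resonance condition Im(Z)=0 gives ω₀ = 1/√(LC).
Step 2 — ω₀ = 1/√(0.00372·1.02e-09) = 5.134e+05 rad/s.
Step 3 — f₀ = ω₀/(2π) = 8.17e+04 Hz.

f₀ = 8.17e+04 Hz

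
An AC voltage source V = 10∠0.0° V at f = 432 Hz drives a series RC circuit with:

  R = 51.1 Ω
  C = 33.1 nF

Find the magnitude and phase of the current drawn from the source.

Step 1 — Angular frequency: ω = 2π·f = 2π·432 = 2714 rad/s.
Step 2 — Component impedances:
  R: Z = R = 51.1 Ω
  C: Z = 1/(jωC) = -j/(ω·C) = 0 - j1.113e+04 Ω
Step 3 — Series combination: Z_total = R + C = 51.1 - j1.113e+04 Ω = 1.113e+04∠-89.7° Ω.
Step 4 — Source phasor: V = 10∠0.0° V = 10 V.
Step 5 — Ohm's law: I = V / Z_total = (10) / (51.1 - j1.113e+04) = 4.125e-06 + j0.0008984 A.
Step 6 — Convert to polar: |I| = 0.0008984 A, ∠I = 89.7°.

I = 0.0008984∠89.7° A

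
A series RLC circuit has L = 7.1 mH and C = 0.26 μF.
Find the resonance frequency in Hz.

Step 1 — Resonance condition Im(Z)=0 gives ω₀ = 1/√(LC).
Step 2 — ω₀ = 1/√(0.0071·2.6e-07) = 2.327e+04 rad/s.
Step 3 — f₀ = ω₀/(2π) = 3704 Hz.

f₀ = 3704 Hz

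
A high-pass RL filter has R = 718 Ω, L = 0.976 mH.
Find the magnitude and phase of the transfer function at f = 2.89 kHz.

Step 1 — Angular frequency: ω = 2π·2890 = 1.816e+04 rad/s.
Step 2 — Transfer function: H(jω) = jωL/(R + jωL).
Step 3 — Numerator jωL = j·17.72; denominator R + jωL = 718 + j17.72.
Step 4 — H = 0.0006089 + j0.02467.
Step 5 — Magnitude: |H| = 0.02468 (-32.2 dB); phase: φ = 88.6°.

|H| = 0.02468 (-32.2 dB), φ = 88.6°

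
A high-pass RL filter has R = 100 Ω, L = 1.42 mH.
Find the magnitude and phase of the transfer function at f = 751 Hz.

Step 1 — Angular frequency: ω = 2π·751 = 4719 rad/s.
Step 2 — Transfer function: H(jω) = jωL/(R + jωL).
Step 3 — Numerator jωL = j·6.701; denominator R + jωL = 100 + j6.701.
Step 4 — H = 0.00447 + j0.06671.
Step 5 — Magnitude: |H| = 0.06686 (-23.5 dB); phase: φ = 86.2°.

|H| = 0.06686 (-23.5 dB), φ = 86.2°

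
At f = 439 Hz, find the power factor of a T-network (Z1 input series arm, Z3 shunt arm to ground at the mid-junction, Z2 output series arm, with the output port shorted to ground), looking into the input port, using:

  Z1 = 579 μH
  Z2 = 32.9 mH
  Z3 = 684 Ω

Step 1 — Angular frequency: ω = 2π·f = 2π·439 = 2758 rad/s.
Step 2 — Component impedances:
  Z1: Z = jωL = j·2758·0.000579 = 0 + j1.597 Ω
  Z2: Z = jωL = j·2758·0.0329 = 0 + j90.75 Ω
  Z3: Z = R = 684 Ω
Step 3 — With the output port shorted to ground, the output series arm Z2 runs from the junction to ground; the shunt arm Z3 also runs from the junction to ground. They appear in parallel: Z3 || Z2 = 11.83 + j89.18 Ω.
Step 4 — Series with input arm Z1: Z_in = Z1 + (Z3 || Z2) = 11.83 + j90.78 Ω = 91.54∠82.6° Ω.
Step 5 — Power factor: PF = cos(φ) = Re(Z)/|Z| = 11.83/91.54 = 0.1292.
Step 6 — Type: Im(Z) = 90.78 ⇒ lagging (phase φ = 82.6°).

PF = 0.1292 (lagging, φ = 82.6°)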